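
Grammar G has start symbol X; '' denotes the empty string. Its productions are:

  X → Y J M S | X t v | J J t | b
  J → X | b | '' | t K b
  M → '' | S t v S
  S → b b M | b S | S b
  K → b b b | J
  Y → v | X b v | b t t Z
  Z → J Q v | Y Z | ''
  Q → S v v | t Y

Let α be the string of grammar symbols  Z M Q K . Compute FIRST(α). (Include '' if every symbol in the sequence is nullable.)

{ b, t, v }

Add FIRST(Z)\{''} = { b, t, v }; Z is nullable, continue.
Add FIRST(M)\{''} = { b }; M is nullable, continue.
Add FIRST(Q) = { b, t }; Q is not nullable, stop.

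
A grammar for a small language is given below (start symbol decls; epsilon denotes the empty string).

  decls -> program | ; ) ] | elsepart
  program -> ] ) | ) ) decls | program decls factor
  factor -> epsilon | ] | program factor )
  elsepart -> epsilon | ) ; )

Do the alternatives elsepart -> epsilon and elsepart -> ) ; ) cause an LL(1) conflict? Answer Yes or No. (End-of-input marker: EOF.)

Yes

FIRST(epsilon) = { epsilon } and FIRST() ; )) = { ) }.
The first alternative is nullable and FOLLOW(elsepart) = { EOF, ), ;, ] } shares ) with FIRST of the second — conflict.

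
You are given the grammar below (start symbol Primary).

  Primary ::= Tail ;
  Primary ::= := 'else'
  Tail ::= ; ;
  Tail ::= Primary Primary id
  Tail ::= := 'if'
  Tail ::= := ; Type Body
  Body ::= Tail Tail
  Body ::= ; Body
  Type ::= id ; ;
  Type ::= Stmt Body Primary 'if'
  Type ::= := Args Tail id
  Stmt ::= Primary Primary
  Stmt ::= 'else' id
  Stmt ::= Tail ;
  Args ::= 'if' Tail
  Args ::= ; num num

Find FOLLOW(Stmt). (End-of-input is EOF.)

{ :=, ; }

In Type ::= Stmt Body Primary 'if': add FIRST(Body Primary 'if') = { :=, ; }.
Union: FOLLOW(Stmt) = { :=, ; }.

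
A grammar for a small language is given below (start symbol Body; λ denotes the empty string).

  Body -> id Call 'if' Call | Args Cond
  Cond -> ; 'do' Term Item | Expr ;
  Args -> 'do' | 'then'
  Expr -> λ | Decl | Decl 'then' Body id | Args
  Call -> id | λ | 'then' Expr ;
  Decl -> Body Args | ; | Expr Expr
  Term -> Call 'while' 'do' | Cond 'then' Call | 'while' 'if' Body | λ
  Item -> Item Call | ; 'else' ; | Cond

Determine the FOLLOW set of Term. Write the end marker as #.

{ 'do', 'then', ;, id }

In Cond -> ; 'do' Term Item: add FIRST(Item) = { 'do', 'then', ;, id }.
Union: FOLLOW(Term) = { 'do', 'then', ;, id }.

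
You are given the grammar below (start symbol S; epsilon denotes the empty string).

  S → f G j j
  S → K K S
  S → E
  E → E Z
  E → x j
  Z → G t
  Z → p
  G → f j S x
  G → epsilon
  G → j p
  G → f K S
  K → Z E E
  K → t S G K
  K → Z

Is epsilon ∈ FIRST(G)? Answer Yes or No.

Yes

G has an epsilon-production, so G ⇒ epsilon.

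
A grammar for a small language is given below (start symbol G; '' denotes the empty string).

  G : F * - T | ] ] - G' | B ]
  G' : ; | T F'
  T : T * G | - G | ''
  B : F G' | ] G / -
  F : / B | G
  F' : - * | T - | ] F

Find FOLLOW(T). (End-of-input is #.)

In G : F * - T: T is at the end, add FOLLOW(G) = { #, *, -, /, ;, ] }.
In G' : T F': add FIRST(F') = { *, -, ] }.
In T : T * G: add FIRST(* G) = { * }.
In F' : T -: add FIRST(-) = { - }.
Union: FOLLOW(T) = { #, *, -, /, ;, ] }.

{ #, *, -, /, ;, ] }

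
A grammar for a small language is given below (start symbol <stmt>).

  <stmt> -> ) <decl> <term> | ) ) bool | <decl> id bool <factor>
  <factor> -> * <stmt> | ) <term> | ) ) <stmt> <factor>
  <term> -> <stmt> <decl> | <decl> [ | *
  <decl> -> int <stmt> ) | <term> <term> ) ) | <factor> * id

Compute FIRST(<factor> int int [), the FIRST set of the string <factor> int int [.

Add FIRST(<factor>) = { ), * }; <factor> is not nullable, stop.

{ ), * }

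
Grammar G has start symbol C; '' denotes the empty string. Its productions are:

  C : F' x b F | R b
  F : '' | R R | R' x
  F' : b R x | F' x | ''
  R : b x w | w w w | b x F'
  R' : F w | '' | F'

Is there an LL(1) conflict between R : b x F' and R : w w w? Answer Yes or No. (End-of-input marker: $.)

No

FIRST(b x F') = { b } and FIRST(w w w) = { w }.
The FIRST sets are disjoint and neither alternative is nullable — no conflict.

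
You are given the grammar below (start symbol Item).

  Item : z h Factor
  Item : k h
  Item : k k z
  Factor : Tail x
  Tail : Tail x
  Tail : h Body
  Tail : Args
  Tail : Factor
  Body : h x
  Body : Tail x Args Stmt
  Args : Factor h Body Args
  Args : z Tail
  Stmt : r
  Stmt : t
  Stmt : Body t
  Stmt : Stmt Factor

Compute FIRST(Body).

{ h, z }

Body : h x contributes {h}.
From Body : Tail x Args Stmt: add FIRST(Tail) = { h, z }.
Union: FIRST(Body) = { h, z }.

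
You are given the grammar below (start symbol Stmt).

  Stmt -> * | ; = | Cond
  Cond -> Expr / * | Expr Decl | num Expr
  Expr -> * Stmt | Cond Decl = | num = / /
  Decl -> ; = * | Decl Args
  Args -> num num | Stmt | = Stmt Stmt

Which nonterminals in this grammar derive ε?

{ } (none)

No nonterminal has an empty production or an RHS whose symbols are all nullable.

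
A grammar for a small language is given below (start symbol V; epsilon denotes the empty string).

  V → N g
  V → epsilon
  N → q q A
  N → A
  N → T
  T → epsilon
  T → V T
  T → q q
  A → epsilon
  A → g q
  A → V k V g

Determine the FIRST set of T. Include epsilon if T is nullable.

T → epsilon contributes epsilon.
From T → V T: V, T nullable, take FIRST(V) ∪ FIRST(T) = { g, k, q }; also epsilon since the whole RHS is nullable.
T → q q contributes {q}.
Union: FIRST(T) = { g, k, q, epsilon }.

{ g, k, q, epsilon }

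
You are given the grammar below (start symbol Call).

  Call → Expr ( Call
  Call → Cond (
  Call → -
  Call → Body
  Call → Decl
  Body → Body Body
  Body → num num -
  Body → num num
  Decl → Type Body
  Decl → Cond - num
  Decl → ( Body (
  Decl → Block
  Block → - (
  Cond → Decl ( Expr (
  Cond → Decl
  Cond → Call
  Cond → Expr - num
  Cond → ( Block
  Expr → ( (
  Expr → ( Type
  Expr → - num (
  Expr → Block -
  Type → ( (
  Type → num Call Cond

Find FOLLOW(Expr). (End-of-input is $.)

{ (, - }

In Call → Expr ( Call: add FIRST(( Call) = { ( }.
In Cond → Decl ( Expr (: add FIRST(() = { ( }.
In Cond → Expr - num: add FIRST(- num) = { - }.
Union: FOLLOW(Expr) = { (, - }.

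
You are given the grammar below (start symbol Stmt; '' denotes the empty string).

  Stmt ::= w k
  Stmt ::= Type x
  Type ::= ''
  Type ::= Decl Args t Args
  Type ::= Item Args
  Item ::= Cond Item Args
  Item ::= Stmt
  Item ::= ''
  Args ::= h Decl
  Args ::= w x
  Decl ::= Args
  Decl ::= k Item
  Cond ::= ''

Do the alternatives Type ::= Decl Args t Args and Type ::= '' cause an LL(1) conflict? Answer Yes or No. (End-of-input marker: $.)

FIRST(Decl Args t Args) = { h, k, w } and FIRST('') = { '' }.
The second is nullable but FOLLOW(Type) = { x } is disjoint from FIRST of the first.

No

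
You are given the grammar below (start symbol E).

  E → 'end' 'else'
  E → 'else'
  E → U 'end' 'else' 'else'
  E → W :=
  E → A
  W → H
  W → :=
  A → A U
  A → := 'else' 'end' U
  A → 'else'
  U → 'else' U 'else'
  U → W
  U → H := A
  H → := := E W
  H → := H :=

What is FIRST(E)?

E → 'end' 'else' contributes {'end'}.
E → 'else' contributes {'else'}.
From E → U 'end' 'else' 'else': add FIRST(U) = { 'else', := }.
From E → W :=: add FIRST(W) = { := }.
From E → A: add FIRST(A) = { 'else', := }.
Union: FIRST(E) = { 'else', 'end', := }.

{ 'else', 'end', := }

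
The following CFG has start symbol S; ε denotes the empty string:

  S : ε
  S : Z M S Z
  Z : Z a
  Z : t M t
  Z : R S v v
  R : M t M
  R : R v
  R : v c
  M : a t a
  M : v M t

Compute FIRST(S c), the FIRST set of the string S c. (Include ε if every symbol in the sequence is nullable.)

{ a, c, t, v }

Add FIRST(S)\{ε} = { a, t, v }; S is nullable, continue.
c is a terminal; add {c} and stop.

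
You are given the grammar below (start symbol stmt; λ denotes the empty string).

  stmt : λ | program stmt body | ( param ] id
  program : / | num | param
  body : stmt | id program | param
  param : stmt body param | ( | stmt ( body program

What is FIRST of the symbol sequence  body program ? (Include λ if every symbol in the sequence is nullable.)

{ (, /, id, num }

Add FIRST(body)\{λ} = { (, /, id, num }; body is nullable, continue.
Add FIRST(program) = { (, /, id, num }; program is not nullable, stop.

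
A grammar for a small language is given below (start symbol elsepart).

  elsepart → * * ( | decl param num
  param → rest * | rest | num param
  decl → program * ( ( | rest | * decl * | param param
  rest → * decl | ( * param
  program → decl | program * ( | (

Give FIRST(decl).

From decl → program * ( (: add FIRST(program) = { (, *, num }.
From decl → rest: add FIRST(rest) = { (, * }.
decl → * decl * contributes {*}.
From decl → param param: add FIRST(param) = { (, *, num }.
Union: FIRST(decl) = { (, *, num }.

{ (, *, num }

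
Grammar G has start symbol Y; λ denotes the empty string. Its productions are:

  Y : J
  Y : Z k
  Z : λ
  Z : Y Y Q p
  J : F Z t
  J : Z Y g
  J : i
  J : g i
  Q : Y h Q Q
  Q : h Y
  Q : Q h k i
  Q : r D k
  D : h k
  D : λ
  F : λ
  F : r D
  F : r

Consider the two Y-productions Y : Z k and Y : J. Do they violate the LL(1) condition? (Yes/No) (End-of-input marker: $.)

Yes

FIRST(Z k) = { g, i, k, r, t } and FIRST(J) = { g, i, k, r, t }.
Both contain g, so the two alternatives are not disjoint — LL(1) conflict.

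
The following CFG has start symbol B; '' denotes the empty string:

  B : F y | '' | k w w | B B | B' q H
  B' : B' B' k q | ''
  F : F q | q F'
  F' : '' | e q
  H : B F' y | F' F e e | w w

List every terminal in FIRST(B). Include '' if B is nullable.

From B : F y: add FIRST(F) = { q }.
B : '' contributes ''.
B : k w w contributes {k}.
From B : B B: B, B nullable, take FIRST(B) ∪ FIRST(B) = { k, q }; also '' since the whole RHS is nullable.
From B : B' q H: B' nullable, take FIRST(B') ∪ {q} = { k, q }.
Union: FIRST(B) = { k, q, '' }.

{ k, q, '' }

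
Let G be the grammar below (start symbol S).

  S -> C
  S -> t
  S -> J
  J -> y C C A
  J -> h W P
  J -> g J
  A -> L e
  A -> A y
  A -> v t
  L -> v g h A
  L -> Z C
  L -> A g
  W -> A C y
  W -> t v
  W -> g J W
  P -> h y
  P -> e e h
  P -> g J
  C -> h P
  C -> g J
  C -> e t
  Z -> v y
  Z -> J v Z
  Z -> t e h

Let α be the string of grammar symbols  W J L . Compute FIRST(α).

Add FIRST(W) = { g, h, t, v, y }; W is not nullable, stop.

{ g, h, t, v, y }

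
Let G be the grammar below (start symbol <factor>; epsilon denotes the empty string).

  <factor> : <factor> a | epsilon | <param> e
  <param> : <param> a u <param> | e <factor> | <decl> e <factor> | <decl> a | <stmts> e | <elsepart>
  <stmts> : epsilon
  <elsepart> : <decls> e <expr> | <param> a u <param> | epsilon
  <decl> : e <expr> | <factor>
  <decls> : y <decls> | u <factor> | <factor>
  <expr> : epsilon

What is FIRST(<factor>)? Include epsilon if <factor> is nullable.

{ a, e, u, y, epsilon }

From <factor> : <factor> a: <factor> nullable, take FIRST(<factor>) ∪ {a} = { a, e, u, y }.
<factor> : epsilon contributes epsilon.
From <factor> : <param> e: <param> nullable, take FIRST(<param>) ∪ {e} = { a, e, u, y }.
Union: FIRST(<factor>) = { a, e, u, y, epsilon }.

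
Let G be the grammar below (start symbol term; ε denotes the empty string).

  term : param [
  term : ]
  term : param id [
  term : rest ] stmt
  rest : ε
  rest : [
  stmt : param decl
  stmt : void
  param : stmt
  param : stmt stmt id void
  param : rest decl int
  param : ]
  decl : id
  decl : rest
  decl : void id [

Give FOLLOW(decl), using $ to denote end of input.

In stmt : param decl: decl is at the end, add FOLLOW(stmt) = { $, [, ], id, int, void }.
In param : rest decl int: add FIRST(int) = { int }.
Union: FOLLOW(decl) = { $, [, ], id, int, void }.

{ $, [, ], id, int, void }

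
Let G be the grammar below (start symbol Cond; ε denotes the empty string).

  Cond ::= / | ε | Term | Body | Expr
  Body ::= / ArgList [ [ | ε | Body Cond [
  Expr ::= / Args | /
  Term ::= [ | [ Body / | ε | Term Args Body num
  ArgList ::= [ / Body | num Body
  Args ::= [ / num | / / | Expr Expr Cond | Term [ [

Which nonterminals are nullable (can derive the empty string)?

{ Body, Cond, Term }

Directly nullable (have an ε-production): Cond, Body, Term.
No other nonterminal has a production whose RHS symbols are all nullable.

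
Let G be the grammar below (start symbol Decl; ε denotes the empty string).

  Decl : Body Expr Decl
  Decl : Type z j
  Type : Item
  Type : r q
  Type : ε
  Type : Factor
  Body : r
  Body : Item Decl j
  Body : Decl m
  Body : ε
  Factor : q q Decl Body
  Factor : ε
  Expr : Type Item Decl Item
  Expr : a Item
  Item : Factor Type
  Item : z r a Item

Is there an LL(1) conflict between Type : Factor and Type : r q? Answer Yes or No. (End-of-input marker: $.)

Yes

FIRST(Factor) = { q, ε } and FIRST(r q) = { r }.
The first alternative is nullable and FOLLOW(Type) = { a, q, r, z } shares r with FIRST of the second — conflict.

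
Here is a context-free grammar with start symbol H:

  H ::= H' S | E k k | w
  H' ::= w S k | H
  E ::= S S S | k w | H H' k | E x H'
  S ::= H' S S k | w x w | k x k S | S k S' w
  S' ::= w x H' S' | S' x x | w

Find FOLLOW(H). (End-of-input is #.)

H is the start symbol, so # ∈ FOLLOW(H).
In H' ::= H: H is at the end, add FOLLOW(H') = { k, w, x }.
In E ::= H H' k: add FIRST(H' k) = { k, w }.
Union: FOLLOW(H) = { #, k, w, x }.

{ #, k, w, x }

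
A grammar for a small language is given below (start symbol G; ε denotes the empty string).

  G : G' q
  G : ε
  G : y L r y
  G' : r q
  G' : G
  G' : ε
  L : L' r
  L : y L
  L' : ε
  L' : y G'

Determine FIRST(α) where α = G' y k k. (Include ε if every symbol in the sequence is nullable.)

{ q, r, y }

Add FIRST(G')\{ε} = { q, r, y }; G' is nullable, continue.
y is a terminal; add {y} and stop.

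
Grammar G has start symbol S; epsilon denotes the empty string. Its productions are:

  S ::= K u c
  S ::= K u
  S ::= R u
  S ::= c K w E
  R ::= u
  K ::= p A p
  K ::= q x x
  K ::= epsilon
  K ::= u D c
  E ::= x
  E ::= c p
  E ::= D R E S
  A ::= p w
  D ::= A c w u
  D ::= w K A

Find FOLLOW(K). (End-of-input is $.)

{ p, u, w }

In S ::= K u c: add FIRST(u c) = { u }.
In S ::= K u: add FIRST(u) = { u }.
In S ::= c K w E: add FIRST(w E) = { w }.
In D ::= w K A: add FIRST(A) = { p }.
Union: FOLLOW(K) = { p, u, w }.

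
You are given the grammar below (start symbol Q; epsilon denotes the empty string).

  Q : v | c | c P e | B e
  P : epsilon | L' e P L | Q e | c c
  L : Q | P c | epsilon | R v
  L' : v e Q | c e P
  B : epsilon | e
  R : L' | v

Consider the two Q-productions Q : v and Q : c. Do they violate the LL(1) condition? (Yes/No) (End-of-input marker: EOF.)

FIRST(v) = { v } and FIRST(c) = { c }.
The FIRST sets are disjoint and neither alternative is nullable — no conflict.

No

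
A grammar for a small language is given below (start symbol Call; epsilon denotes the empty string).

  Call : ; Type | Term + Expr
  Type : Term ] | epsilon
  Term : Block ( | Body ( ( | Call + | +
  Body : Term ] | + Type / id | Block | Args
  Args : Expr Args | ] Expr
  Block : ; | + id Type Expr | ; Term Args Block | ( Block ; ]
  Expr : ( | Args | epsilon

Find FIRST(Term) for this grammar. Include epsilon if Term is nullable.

From Term : Block (: add FIRST(Block) = { (, +, ; }.
From Term : Body ( (: add FIRST(Body) = { (, +, ;, ] }.
From Term : Call +: add FIRST(Call) = { (, +, ;, ] }.
Term : + contributes {+}.
Union: FIRST(Term) = { (, +, ;, ] }.

{ (, +, ;, ] }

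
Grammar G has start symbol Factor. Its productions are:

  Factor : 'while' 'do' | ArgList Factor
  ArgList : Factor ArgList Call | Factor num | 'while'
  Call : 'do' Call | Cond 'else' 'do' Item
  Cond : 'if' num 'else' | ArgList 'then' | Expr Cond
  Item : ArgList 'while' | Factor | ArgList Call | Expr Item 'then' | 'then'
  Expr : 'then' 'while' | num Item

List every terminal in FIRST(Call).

Call : 'do' Call contributes {'do'}.
From Call : Cond 'else' 'do' Item: add FIRST(Cond) = { 'if', 'then', 'while', num }.
Union: FIRST(Call) = { 'do', 'if', 'then', 'while', num }.

{ 'do', 'if', 'then', 'while', num }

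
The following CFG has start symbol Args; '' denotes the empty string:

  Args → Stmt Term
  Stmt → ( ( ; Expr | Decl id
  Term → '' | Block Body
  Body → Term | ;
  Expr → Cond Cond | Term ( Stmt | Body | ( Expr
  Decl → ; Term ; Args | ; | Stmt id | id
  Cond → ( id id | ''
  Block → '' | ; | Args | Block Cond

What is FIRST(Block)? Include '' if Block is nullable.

{ (, ;, id, '' }

Block → '' contributes ''.
Block → ; contributes {;}.
From Block → Args: add FIRST(Args) = { (, ;, id }.
From Block → Block Cond: Block, Cond nullable, take FIRST(Block) ∪ FIRST(Cond) = { (, ;, id }; also '' since the whole RHS is nullable.
Union: FIRST(Block) = { (, ;, id, '' }.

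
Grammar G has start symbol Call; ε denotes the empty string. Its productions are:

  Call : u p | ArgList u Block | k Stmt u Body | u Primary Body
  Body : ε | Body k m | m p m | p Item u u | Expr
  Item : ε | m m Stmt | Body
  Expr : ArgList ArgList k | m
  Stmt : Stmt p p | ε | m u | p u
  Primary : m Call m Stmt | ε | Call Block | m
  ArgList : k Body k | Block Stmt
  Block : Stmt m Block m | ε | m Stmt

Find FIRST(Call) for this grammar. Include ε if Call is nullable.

{ k, m, p, u }

Call : u p contributes {u}.
From Call : ArgList u Block: ArgList nullable, take FIRST(ArgList) ∪ {u} = { k, m, p, u }.
Call : k Stmt u Body contributes {k}.
Call : u Primary Body contributes {u}.
Union: FIRST(Call) = { k, m, p, u }.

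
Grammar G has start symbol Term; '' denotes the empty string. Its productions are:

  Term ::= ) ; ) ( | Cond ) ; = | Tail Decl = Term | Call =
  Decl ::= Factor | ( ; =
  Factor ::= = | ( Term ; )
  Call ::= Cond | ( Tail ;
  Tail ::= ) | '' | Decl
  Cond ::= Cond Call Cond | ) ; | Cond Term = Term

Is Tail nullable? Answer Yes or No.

Yes

Tail has an ''-production, so Tail ⇒ ''.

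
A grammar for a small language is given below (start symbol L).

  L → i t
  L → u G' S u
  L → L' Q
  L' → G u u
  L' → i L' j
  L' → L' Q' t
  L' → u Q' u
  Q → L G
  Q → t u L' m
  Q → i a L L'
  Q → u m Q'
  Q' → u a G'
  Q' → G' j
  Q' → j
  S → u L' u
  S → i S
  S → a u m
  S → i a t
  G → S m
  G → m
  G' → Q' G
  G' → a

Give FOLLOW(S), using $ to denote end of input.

{ m, u }

In L → u G' S u: add FIRST(u) = { u }.
In S → i S: S is at the end, add FOLLOW(S) = { m, u }.
In G → S m: add FIRST(m) = { m }.
Union: FOLLOW(S) = { m, u }.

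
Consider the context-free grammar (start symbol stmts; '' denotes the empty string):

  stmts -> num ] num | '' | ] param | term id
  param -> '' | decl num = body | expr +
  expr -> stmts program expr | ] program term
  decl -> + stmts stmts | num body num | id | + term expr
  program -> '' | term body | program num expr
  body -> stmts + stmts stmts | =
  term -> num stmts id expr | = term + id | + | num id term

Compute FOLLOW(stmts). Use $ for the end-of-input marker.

{ $, +, =, ], id, num }

stmts is the start symbol, so $ ∈ FOLLOW(stmts).
In expr -> stmts program expr: add FIRST(program expr) = { +, =, ], num }.
In decl -> + stmts stmts: add FIRST(stmts)\{''} = { +, =, ], num }.
  Since stmts is nullable, also add FOLLOW(decl) = { num }.
In decl -> + stmts stmts: stmts is at the end, add FOLLOW(decl) = { num }.
In body -> stmts + stmts stmts: add FIRST(+ stmts stmts) = { + }.
In body -> stmts + stmts stmts: add FIRST(stmts)\{''} = { +, =, ], num }.
  Since stmts is nullable, also add FOLLOW(body) = { $, +, =, ], id, num }.
In body -> stmts + stmts stmts: stmts is at the end, add FOLLOW(body) = { $, +, =, ], id, num }.
In term -> num stmts id expr: add FIRST(id expr) = { id }.
Union: FOLLOW(stmts) = { $, +, =, ], id, num }.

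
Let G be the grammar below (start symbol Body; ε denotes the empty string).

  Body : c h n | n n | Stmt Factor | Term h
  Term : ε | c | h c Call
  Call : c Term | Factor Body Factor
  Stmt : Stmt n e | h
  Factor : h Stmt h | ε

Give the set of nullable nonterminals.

{ Factor, Term }

Directly nullable (have an ε-production): Term, Factor.
No other nonterminal has a production whose RHS symbols are all nullable.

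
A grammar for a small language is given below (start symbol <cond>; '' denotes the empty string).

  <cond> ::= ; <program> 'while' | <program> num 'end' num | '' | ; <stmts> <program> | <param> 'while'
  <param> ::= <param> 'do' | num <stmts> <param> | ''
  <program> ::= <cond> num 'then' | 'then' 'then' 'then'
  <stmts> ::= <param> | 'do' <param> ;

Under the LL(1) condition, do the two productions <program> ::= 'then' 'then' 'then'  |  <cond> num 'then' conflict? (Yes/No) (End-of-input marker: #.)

Yes

FIRST('then' 'then' 'then') = { 'then' } and FIRST(<cond> num 'then') = { 'do', 'then', 'while', ;, num }.
Both contain 'then', so the two alternatives are not disjoint — LL(1) conflict.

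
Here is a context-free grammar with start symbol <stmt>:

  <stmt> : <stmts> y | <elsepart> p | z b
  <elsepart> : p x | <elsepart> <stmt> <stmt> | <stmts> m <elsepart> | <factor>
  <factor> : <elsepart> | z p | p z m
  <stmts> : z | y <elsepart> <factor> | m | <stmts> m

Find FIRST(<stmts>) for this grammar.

<stmts> : z contributes {z}.
<stmts> : y <elsepart> <factor> contributes {y}.
<stmts> : m contributes {m}.
From <stmts> : <stmts> m: add FIRST(<stmts>) = { m, y, z }.
Union: FIRST(<stmts>) = { m, y, z }.

{ m, y, z }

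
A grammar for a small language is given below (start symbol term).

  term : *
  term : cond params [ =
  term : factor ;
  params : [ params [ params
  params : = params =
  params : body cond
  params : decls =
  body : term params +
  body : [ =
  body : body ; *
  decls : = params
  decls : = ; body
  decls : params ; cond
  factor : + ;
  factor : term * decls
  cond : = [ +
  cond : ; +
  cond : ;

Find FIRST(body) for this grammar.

{ *, +, ;, =, [ }

From body : term params +: add FIRST(term) = { *, +, ;, = }.
body : [ = contributes {[}.
From body : body ; *: add FIRST(body) = { *, +, ;, =, [ }.
Union: FIRST(body) = { *, +, ;, =, [ }.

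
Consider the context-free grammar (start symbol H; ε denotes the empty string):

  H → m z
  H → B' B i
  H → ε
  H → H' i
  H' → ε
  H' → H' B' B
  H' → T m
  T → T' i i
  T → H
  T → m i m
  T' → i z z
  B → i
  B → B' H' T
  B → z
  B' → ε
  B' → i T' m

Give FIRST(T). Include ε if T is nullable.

{ i, m, z, ε }

From T → T' i i: add FIRST(T') = { i }.
From T → H: add FIRST(H) = { i, m, z, ε } (including ε since H is nullable).
T → m i m contributes {m}.
Union: FIRST(T) = { i, m, z, ε }.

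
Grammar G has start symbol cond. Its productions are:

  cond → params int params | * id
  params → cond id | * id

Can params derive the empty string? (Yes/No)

No nonterminal in this grammar is nullable.
No production of params has an RHS whose symbols are all nullable, so params is not nullable.

No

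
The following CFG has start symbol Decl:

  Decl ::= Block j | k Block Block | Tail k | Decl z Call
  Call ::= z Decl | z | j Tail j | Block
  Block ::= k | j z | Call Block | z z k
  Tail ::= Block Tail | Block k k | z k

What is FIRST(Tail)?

From Tail ::= Block Tail: add FIRST(Block) = { j, k, z }.
From Tail ::= Block k k: add FIRST(Block) = { j, k, z }.
Tail ::= z k contributes {z}.
Union: FIRST(Tail) = { j, k, z }.

{ j, k, z }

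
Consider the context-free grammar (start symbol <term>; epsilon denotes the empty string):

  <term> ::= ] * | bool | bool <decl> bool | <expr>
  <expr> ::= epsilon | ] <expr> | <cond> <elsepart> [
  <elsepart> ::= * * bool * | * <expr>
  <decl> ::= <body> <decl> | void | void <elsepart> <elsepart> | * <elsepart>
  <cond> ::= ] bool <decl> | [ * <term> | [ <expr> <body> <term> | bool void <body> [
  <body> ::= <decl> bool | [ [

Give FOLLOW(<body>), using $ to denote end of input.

{ *, [, ], bool, void }

In <decl> ::= <body> <decl>: add FIRST(<decl>) = { *, [, void }.
In <cond> ::= [ <expr> <body> <term>: add FIRST(<term>)\{epsilon} = { [, ], bool }.
  Since <term> is nullable, also add FOLLOW(<cond>) = { * }.
In <cond> ::= bool void <body> [: add FIRST([) = { [ }.
Union: FOLLOW(<body>) = { *, [, ], bool, void }.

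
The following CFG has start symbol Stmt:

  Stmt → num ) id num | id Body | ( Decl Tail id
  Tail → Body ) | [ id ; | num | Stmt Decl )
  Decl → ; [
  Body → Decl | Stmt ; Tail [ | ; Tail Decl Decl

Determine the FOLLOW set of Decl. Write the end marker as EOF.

{ EOF, (, ), ;, [, id, num }

In Stmt → ( Decl Tail id: add FIRST(Tail id) = { (, ;, [, id, num }.
In Tail → Stmt Decl ): add FIRST()) = { ) }.
In Body → Decl: Decl is at the end, add FOLLOW(Body) = { EOF, ), ; }.
In Body → ; Tail Decl Decl: add FIRST(Decl) = { ; }.
In Body → ; Tail Decl Decl: Decl is at the end, add FOLLOW(Body) = { EOF, ), ; }.
Union: FOLLOW(Decl) = { EOF, (, ), ;, [, id, num }.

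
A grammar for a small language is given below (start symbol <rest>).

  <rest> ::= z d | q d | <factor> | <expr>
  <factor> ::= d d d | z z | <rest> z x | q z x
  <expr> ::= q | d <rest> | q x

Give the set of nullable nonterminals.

{ } (none)

No nonterminal has an empty production or an RHS whose symbols are all nullable.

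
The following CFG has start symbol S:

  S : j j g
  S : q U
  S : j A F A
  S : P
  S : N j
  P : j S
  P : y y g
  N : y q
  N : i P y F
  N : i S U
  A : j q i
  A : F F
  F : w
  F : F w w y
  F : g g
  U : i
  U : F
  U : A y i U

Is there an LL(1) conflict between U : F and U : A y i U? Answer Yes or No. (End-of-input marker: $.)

Yes

FIRST(F) = { g, w } and FIRST(A y i U) = { g, j, w }.
Both contain g, so the two alternatives are not disjoint — LL(1) conflict.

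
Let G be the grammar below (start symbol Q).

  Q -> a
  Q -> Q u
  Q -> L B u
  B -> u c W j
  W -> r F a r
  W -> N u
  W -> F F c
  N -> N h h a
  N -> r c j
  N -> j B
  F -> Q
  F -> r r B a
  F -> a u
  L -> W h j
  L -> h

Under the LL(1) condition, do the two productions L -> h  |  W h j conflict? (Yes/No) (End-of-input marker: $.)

FIRST(h) = { h } and FIRST(W h j) = { a, h, j, r }.
Both contain h, so the two alternatives are not disjoint — LL(1) conflict.

Yes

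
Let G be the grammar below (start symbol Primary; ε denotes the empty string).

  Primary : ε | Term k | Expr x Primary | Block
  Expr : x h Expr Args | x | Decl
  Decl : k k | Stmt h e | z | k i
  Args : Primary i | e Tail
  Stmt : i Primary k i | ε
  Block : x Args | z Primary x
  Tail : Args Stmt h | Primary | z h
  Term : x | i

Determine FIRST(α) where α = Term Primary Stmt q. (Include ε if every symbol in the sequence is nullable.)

{ i, x }

Add FIRST(Term) = { i, x }; Term is not nullable, stop.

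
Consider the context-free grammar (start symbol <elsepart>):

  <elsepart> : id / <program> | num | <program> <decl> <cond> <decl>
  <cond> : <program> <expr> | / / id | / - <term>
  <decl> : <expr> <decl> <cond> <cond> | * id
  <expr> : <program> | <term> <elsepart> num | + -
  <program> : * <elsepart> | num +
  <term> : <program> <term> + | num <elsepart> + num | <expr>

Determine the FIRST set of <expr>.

{ *, +, num }

From <expr> : <program>: add FIRST(<program>) = { *, num }.
From <expr> : <term> <elsepart> num: add FIRST(<term>) = { *, +, num }.
<expr> : + - contributes {+}.
Union: FIRST(<expr>) = { *, +, num }.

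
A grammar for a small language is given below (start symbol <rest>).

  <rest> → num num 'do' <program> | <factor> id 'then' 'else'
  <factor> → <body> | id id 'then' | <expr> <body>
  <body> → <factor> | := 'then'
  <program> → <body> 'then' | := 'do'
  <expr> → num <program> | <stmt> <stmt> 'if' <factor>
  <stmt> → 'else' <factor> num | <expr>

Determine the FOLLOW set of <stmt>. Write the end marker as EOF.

In <expr> → <stmt> <stmt> 'if' <factor>: add FIRST(<stmt> 'if' <factor>) = { 'else', num }.
In <expr> → <stmt> <stmt> 'if' <factor>: add FIRST('if' <factor>) = { 'if' }.
Union: FOLLOW(<stmt>) = { 'else', 'if', num }.

{ 'else', 'if', num }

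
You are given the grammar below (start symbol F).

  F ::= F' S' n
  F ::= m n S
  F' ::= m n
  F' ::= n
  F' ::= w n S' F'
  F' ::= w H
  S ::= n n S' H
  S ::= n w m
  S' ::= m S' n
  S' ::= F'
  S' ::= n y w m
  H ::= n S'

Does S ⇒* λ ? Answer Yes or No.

No

No nonterminal in this grammar is nullable.
No production of S has an RHS whose symbols are all nullable, so S is not nullable.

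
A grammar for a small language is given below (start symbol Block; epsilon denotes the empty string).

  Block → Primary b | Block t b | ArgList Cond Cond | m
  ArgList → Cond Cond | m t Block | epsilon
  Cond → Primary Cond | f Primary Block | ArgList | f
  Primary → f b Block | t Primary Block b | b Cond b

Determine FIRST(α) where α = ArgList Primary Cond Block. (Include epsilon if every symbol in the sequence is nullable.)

Add FIRST(ArgList)\{epsilon} = { b, f, m, t }; ArgList is nullable, continue.
Add FIRST(Primary) = { b, f, t }; Primary is not nullable, stop.

{ b, f, m, t }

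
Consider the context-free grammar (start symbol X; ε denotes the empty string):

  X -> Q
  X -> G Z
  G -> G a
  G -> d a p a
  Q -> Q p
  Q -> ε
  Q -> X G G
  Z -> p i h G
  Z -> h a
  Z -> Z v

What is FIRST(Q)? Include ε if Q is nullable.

{ d, p, ε }

From Q -> Q p: Q nullable, take FIRST(Q) ∪ {p} = { d, p }.
Q -> ε contributes ε.
From Q -> X G G: X nullable, take FIRST(X) ∪ FIRST(G) = { d, p }.
Union: FIRST(Q) = { d, p, ε }.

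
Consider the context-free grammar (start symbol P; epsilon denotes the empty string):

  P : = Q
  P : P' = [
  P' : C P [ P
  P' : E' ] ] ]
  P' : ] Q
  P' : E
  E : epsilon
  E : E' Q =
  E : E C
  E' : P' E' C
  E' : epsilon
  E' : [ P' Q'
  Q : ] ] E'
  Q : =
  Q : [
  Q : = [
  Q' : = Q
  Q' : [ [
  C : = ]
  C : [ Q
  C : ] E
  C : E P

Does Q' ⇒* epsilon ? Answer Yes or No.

No

Nullable nonterminals: E, E', P'.
No production of Q' has an RHS whose symbols are all nullable, so Q' is not nullable.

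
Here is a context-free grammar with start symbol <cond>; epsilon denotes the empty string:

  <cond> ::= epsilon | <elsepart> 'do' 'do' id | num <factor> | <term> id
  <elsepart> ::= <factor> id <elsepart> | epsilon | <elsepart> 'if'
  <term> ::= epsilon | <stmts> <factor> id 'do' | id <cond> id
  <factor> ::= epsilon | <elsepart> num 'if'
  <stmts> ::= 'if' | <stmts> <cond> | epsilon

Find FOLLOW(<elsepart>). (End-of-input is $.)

{ 'do', 'if', num }

In <cond> ::= <elsepart> 'do' 'do' id: add FIRST('do' 'do' id) = { 'do' }.
In <elsepart> ::= <factor> id <elsepart>: <elsepart> is at the end, add FOLLOW(<elsepart>) = { 'do', 'if', num }.
In <elsepart> ::= <elsepart> 'if': add FIRST('if') = { 'if' }.
In <factor> ::= <elsepart> num 'if': add FIRST(num 'if') = { num }.
Union: FOLLOW(<elsepart>) = { 'do', 'if', num }.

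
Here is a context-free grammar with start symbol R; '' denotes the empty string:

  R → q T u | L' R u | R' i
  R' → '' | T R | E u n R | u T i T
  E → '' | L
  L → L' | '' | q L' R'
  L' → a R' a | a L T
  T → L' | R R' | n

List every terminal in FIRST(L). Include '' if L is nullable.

{ a, q, '' }

From L → L': add FIRST(L') = { a }.
L → '' contributes ''.
L → q L' R' contributes {q}.
Union: FIRST(L) = { a, q, '' }.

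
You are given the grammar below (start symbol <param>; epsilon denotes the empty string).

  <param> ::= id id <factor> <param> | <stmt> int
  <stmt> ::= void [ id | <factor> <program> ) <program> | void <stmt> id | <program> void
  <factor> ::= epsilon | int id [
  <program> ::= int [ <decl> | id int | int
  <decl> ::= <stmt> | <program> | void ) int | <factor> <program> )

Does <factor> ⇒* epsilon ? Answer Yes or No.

<factor> has an epsilon-production, so <factor> ⇒ epsilon.

Yes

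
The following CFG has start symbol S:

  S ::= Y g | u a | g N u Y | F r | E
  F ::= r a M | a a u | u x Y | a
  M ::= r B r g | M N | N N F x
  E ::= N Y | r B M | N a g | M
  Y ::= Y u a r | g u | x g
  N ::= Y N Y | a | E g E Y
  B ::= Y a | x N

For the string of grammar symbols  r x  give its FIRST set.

{ r }

r is a terminal; add {r} and stop.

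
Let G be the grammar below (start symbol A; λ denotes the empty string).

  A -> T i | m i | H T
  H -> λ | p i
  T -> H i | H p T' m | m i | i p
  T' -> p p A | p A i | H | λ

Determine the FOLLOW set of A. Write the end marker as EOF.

A is the start symbol, so EOF ∈ FOLLOW(A).
In T' -> p p A: A is at the end, add FOLLOW(T') = { m }.
In T' -> p A i: add FIRST(i) = { i }.
Union: FOLLOW(A) = { EOF, i, m }.

{ EOF, i, m }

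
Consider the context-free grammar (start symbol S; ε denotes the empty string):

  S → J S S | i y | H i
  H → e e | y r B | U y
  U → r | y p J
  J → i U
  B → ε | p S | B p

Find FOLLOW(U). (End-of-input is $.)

{ e, i, r, y }

In H → U y: add FIRST(y) = { y }.
In J → i U: U is at the end, add FOLLOW(J) = { e, i, r, y }.
Union: FOLLOW(U) = { e, i, r, y }.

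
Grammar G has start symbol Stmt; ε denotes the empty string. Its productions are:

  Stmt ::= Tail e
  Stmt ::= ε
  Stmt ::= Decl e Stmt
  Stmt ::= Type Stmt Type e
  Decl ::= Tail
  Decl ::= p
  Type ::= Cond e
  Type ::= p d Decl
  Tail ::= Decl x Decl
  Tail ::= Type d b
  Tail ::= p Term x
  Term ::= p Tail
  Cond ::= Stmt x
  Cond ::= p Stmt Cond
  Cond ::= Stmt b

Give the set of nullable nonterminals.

{ Stmt }

Directly nullable (have an ε-production): Stmt.
No other nonterminal has a production whose RHS symbols are all nullable.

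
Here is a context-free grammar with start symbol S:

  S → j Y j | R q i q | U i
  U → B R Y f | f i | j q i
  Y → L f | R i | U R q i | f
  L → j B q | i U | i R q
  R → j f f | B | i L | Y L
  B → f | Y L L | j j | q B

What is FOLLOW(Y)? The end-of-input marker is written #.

In S → j Y j: add FIRST(j) = { j }.
In U → B R Y f: add FIRST(f) = { f }.
In R → Y L: add FIRST(L) = { i, j }.
In B → Y L L: add FIRST(L L) = { i, j }.
Union: FOLLOW(Y) = { f, i, j }.

{ f, i, j }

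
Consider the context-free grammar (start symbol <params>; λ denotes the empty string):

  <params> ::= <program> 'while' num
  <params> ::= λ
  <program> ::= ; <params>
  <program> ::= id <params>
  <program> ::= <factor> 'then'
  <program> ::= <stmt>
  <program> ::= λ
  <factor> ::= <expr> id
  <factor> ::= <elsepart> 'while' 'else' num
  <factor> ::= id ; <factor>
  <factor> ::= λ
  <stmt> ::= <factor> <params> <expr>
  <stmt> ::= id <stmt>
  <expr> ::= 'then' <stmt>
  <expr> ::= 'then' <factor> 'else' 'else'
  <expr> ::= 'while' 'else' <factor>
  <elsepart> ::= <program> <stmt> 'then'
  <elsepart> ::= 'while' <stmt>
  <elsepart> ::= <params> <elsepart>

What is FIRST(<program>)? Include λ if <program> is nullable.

{ 'then', 'while', ;, id, λ }

<program> ::= ; <params> contributes {;}.
<program> ::= id <params> contributes {id}.
From <program> ::= <factor> 'then': <factor> nullable, take FIRST(<factor>) ∪ {'then'} = { 'then', 'while', ;, id }.
From <program> ::= <stmt>: add FIRST(<stmt>) = { 'then', 'while', ;, id }.
<program> ::= λ contributes λ.
Union: FIRST(<program>) = { 'then', 'while', ;, id, λ }.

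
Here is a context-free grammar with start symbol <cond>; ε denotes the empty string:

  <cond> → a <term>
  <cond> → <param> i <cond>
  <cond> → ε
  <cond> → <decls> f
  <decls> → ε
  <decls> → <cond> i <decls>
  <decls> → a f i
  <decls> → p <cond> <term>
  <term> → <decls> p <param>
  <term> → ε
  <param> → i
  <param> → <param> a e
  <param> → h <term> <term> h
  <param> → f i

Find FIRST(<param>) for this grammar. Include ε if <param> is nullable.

{ f, h, i }

<param> → i contributes {i}.
From <param> → <param> a e: add FIRST(<param>) = { f, h, i }.
<param> → h <term> <term> h contributes {h}.
<param> → f i contributes {f}.
Union: FIRST(<param>) = { f, h, i }.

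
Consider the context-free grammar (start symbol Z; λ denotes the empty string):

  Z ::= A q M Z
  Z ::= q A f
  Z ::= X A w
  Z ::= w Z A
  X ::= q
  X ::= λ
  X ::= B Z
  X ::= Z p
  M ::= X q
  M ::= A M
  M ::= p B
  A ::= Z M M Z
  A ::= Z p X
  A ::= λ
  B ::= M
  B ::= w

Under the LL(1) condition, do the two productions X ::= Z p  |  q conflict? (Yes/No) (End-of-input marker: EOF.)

Yes

FIRST(Z p) = { p, q, w } and FIRST(q) = { q }.
Both contain q, so the two alternatives are not disjoint — LL(1) conflict.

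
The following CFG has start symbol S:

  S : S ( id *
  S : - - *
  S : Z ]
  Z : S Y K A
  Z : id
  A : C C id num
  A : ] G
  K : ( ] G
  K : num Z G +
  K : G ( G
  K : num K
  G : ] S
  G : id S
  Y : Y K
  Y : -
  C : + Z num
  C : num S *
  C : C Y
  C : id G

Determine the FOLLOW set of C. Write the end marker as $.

{ +, -, id, num }

In A : C C id num: add FIRST(C id num) = { +, id, num }.
In A : C C id num: add FIRST(id num) = { id }.
In C : C Y: add FIRST(Y) = { - }.
Union: FOLLOW(C) = { +, -, id, num }.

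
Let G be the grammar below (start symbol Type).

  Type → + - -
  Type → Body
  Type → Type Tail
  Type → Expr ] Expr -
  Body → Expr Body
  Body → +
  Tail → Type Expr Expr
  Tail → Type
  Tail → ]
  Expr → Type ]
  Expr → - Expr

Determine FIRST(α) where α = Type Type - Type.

Add FIRST(Type) = { +, - }; Type is not nullable, stop.

{ +, - }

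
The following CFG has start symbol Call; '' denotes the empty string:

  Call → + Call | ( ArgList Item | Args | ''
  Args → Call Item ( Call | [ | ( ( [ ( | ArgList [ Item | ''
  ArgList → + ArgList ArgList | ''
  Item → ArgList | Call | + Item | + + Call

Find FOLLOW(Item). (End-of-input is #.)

In Call → ( ArgList Item: Item is at the end, add FOLLOW(Call) = { #, (, +, [ }.
In Args → Call Item ( Call: add FIRST(( Call) = { ( }.
In Args → ArgList [ Item: Item is at the end, add FOLLOW(Args) = { #, (, +, [ }.
In Item → + Item: Item is at the end, add FOLLOW(Item) = { #, (, +, [ }.
Union: FOLLOW(Item) = { #, (, +, [ }.

{ #, (, +, [ }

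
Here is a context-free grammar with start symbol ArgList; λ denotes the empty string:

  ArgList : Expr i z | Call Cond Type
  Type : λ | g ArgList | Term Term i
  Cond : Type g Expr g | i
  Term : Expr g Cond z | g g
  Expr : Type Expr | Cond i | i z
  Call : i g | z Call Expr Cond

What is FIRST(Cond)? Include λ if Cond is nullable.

{ g, i }

From Cond : Type g Expr g: Type nullable, take FIRST(Type) ∪ {g} = { g, i }.
Cond : i contributes {i}.
Union: FIRST(Cond) = { g, i }.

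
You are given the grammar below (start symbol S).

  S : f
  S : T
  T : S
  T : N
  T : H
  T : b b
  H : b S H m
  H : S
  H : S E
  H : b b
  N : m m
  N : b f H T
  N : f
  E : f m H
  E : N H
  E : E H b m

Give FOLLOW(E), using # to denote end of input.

{ #, b, f, m }

In H : S E: E is at the end, add FOLLOW(H) = { #, b, f, m }.
In E : E H b m: add FIRST(H b m) = { b, f, m }.
Union: FOLLOW(E) = { #, b, f, m }.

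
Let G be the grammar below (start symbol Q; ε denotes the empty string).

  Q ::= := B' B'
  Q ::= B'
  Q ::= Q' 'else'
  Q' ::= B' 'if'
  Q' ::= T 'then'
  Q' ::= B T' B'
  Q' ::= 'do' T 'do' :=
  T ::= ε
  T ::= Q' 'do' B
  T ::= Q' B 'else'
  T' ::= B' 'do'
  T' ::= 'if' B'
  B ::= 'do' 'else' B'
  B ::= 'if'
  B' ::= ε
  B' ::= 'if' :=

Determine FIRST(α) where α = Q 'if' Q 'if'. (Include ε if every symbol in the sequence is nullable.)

{ 'do', 'if', 'then', := }

Add FIRST(Q)\{ε} = { 'do', 'if', 'then', := }; Q is nullable, continue.
'if' is a terminal; add {'if'} and stop.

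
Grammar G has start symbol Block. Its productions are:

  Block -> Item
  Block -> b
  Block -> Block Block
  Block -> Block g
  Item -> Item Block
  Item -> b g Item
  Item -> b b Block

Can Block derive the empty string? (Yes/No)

No

No nonterminal in this grammar is nullable.
No production of Block has an RHS whose symbols are all nullable, so Block is not nullable.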